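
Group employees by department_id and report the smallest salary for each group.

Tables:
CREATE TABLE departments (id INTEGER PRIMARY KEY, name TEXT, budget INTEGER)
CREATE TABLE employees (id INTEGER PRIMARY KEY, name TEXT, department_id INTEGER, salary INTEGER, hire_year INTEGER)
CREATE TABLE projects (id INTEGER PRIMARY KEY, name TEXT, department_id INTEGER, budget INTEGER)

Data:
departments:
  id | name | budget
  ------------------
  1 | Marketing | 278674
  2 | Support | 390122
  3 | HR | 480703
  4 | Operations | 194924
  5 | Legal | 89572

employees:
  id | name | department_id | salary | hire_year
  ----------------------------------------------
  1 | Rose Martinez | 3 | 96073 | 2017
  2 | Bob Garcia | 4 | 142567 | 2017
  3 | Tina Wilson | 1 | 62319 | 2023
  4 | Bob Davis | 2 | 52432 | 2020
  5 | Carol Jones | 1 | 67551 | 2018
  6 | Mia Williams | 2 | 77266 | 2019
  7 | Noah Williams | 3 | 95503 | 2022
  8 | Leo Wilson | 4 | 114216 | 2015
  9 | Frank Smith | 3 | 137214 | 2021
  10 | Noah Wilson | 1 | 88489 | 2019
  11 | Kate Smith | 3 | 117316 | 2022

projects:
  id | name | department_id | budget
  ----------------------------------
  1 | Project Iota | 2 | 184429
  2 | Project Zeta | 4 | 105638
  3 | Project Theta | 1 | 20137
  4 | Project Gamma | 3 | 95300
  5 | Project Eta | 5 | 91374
SELECT department_id, MIN(salary) AS min_salary FROM employees GROUP BY department_id

Execution result:
department_id | min_salary
1 | 62319
2 | 52432
3 | 95503
4 | 114216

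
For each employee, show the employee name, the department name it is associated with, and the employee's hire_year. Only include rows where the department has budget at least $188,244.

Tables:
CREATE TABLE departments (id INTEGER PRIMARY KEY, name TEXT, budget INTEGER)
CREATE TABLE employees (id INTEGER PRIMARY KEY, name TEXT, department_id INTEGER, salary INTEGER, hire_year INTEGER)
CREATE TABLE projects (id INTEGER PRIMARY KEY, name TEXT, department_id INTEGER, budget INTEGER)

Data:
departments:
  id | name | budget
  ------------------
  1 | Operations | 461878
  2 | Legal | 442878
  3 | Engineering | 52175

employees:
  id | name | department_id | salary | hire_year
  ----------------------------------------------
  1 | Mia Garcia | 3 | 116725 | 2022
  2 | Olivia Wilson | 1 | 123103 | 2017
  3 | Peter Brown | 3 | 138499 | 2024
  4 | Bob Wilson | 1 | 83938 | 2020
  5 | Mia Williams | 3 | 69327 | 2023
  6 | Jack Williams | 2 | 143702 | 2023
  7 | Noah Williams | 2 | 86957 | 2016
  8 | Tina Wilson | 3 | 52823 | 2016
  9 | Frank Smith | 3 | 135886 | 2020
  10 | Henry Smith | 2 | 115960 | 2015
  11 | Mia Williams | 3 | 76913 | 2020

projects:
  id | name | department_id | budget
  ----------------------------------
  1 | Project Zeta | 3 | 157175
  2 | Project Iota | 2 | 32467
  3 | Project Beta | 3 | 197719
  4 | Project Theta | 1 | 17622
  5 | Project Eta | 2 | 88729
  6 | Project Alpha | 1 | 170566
SELECT c.name, p.name AS department, c.hire_year FROM employees c JOIN departments p ON c.department_id = p.id WHERE p.budget >= 188244

Execution result:
name | department | hire_year
Olivia Wilson | Operations | 2017
Bob Wilson | Operations | 2020
Jack Williams | Legal | 2023
Noah Williams | Legal | 2016
Henry Smith | Legal | 2015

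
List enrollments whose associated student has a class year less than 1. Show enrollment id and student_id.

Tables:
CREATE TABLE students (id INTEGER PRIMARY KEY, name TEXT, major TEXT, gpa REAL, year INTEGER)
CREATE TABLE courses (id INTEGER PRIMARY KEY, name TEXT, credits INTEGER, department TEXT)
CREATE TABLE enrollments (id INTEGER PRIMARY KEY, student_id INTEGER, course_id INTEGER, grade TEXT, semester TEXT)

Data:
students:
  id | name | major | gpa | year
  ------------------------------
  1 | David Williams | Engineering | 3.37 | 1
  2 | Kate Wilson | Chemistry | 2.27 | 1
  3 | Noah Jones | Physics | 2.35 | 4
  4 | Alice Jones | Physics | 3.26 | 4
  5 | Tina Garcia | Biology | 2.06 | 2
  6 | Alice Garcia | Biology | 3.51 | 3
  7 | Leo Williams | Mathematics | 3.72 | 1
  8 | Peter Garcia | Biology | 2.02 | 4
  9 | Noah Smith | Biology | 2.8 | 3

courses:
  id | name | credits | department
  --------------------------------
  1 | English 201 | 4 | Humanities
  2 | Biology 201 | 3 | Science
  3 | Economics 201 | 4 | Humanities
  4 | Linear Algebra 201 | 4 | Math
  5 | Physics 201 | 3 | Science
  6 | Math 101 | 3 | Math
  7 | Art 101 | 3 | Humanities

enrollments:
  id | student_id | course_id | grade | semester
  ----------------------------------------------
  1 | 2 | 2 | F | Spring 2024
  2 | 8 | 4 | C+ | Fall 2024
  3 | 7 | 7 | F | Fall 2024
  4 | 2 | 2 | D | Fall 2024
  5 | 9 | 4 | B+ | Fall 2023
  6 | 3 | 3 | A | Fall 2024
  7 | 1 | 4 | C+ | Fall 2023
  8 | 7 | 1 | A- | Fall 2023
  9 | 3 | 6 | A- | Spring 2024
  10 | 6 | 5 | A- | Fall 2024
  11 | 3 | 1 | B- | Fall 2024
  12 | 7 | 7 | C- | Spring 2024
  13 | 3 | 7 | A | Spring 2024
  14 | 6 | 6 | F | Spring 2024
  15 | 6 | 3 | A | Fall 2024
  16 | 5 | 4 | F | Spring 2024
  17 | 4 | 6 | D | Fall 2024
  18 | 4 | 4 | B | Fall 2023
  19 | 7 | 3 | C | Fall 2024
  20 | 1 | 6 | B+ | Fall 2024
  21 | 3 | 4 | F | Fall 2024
SELECT id, student_id FROM enrollments WHERE student_id IN (SELECT id FROM students WHERE year < 1)

Execution result:
(no rows)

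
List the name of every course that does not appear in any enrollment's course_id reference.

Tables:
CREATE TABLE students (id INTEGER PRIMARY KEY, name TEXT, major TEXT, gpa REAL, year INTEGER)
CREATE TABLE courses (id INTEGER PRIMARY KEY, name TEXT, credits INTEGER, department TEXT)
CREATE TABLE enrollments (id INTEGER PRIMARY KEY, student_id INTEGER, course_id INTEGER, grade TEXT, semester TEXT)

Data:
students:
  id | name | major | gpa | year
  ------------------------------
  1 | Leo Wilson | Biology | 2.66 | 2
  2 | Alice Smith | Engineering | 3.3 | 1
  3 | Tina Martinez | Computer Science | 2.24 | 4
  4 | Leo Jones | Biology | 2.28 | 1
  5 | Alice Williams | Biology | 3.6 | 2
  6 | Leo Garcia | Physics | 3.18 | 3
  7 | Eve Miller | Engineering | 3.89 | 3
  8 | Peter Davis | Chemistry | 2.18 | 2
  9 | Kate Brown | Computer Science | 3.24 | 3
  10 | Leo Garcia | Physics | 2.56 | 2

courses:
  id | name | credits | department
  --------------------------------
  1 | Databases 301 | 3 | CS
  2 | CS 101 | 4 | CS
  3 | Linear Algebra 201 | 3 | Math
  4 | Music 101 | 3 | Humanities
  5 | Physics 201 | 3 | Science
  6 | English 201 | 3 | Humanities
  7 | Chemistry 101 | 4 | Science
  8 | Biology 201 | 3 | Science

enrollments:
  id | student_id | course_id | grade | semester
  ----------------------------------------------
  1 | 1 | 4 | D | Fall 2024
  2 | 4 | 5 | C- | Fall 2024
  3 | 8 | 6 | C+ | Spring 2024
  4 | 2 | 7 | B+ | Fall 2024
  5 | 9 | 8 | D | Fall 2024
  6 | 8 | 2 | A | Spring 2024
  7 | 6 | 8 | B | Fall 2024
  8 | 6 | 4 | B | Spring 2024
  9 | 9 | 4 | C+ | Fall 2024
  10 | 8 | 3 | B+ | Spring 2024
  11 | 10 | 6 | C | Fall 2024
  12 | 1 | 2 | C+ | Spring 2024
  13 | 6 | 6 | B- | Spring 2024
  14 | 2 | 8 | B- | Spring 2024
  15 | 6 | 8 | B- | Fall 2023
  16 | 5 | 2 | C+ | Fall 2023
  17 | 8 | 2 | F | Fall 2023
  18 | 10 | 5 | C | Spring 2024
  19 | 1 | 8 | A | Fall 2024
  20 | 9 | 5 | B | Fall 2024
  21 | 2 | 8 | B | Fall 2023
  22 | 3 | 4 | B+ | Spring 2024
SELECT p.name FROM courses p LEFT JOIN enrollments c ON c.course_id = p.id WHERE c.id IS NULL

Execution result:
Databases 301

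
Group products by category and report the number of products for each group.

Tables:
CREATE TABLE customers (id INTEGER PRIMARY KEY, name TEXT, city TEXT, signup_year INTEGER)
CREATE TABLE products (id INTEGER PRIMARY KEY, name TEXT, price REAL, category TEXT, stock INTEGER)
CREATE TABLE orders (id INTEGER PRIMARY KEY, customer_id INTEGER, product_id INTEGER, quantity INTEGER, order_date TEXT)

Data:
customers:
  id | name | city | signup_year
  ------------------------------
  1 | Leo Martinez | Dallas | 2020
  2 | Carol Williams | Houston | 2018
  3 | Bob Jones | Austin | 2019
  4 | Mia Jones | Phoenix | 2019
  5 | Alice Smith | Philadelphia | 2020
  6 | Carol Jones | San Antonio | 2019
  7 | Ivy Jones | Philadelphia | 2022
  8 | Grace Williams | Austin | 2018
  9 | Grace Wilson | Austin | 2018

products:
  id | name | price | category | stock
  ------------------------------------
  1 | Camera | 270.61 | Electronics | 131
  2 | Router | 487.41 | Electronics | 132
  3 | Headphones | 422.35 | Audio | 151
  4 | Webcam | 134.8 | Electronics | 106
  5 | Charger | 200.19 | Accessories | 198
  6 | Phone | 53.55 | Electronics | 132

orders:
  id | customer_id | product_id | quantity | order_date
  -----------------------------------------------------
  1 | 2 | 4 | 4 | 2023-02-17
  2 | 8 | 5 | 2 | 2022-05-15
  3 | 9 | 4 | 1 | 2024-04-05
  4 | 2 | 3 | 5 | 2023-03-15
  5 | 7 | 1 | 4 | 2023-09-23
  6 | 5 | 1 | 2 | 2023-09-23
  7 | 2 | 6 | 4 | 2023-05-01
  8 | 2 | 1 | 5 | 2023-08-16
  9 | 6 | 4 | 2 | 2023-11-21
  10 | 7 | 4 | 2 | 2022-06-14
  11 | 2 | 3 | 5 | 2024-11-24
SELECT category, COUNT(*) AS n FROM products GROUP BY category

Execution result:
category | n
Accessories | 1
Audio | 1
Electronics | 4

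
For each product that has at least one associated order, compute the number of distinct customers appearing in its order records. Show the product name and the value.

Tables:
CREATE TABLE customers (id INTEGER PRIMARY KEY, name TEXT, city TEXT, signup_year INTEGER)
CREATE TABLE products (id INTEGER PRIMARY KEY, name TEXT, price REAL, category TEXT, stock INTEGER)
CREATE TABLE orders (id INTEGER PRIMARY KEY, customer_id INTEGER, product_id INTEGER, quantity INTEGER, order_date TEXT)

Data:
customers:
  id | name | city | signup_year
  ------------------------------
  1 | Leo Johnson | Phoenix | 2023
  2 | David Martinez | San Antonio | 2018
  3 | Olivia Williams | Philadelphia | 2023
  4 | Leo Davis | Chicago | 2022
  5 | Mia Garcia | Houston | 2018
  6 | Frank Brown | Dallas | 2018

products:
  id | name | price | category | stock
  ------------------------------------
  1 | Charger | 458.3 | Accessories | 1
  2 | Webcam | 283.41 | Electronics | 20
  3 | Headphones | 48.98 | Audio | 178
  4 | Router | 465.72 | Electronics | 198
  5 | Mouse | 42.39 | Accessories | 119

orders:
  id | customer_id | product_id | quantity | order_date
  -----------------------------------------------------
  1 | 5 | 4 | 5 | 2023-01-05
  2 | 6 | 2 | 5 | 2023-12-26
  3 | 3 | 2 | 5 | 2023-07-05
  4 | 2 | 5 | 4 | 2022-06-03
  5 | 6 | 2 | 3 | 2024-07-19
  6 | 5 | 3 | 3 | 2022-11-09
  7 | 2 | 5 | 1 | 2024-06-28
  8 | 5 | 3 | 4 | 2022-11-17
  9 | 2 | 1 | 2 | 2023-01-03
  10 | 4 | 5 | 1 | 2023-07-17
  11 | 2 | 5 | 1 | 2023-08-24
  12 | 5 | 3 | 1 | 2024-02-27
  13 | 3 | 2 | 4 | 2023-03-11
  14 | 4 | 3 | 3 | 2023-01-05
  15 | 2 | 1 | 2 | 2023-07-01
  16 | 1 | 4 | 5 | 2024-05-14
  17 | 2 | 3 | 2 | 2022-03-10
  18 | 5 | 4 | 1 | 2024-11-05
SELECT p.name, COUNT(DISTINCT c.customer_id) AS distinct_customer_count FROM orders c JOIN products p ON c.product_id = p.id GROUP BY p.id, p.name

Execution result:
name | distinct_customer_count
Charger | 1
Webcam | 2
Headphones | 3
Router | 2
Mouse | 2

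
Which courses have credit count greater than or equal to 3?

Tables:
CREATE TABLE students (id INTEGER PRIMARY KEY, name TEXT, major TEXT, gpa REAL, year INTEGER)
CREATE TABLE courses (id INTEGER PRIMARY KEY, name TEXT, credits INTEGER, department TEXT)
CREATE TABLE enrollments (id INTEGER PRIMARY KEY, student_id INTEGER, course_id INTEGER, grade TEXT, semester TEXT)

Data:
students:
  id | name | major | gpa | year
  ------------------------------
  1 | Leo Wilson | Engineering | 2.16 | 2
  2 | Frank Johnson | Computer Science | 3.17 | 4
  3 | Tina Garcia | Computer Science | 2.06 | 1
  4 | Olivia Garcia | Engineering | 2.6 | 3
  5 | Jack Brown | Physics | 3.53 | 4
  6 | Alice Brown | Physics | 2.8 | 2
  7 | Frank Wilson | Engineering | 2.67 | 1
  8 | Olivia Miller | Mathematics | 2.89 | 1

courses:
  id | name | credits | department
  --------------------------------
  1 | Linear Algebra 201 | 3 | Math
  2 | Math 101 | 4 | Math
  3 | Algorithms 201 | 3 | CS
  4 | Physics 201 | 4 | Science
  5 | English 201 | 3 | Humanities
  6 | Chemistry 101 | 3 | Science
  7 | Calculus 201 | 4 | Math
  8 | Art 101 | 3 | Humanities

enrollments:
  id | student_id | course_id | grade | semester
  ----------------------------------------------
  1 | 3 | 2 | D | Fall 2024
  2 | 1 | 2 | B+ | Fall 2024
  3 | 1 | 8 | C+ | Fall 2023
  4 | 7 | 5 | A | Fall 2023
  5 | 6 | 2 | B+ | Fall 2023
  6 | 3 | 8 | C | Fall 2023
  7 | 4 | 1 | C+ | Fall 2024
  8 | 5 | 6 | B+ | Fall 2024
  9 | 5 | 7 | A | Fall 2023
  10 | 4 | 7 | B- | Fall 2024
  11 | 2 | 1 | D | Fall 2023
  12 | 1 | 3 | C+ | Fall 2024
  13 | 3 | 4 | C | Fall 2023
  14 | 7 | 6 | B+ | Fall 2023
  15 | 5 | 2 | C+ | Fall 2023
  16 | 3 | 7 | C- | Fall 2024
SELECT name, credits FROM courses WHERE credits >= 3

Execution result:
name | credits
Linear Algebra 201 | 3
Math 101 | 4
Algorithms 201 | 3
Physics 201 | 4
English 201 | 3
Chemistry 101 | 3
Calculus 201 | 4
Art 101 | 3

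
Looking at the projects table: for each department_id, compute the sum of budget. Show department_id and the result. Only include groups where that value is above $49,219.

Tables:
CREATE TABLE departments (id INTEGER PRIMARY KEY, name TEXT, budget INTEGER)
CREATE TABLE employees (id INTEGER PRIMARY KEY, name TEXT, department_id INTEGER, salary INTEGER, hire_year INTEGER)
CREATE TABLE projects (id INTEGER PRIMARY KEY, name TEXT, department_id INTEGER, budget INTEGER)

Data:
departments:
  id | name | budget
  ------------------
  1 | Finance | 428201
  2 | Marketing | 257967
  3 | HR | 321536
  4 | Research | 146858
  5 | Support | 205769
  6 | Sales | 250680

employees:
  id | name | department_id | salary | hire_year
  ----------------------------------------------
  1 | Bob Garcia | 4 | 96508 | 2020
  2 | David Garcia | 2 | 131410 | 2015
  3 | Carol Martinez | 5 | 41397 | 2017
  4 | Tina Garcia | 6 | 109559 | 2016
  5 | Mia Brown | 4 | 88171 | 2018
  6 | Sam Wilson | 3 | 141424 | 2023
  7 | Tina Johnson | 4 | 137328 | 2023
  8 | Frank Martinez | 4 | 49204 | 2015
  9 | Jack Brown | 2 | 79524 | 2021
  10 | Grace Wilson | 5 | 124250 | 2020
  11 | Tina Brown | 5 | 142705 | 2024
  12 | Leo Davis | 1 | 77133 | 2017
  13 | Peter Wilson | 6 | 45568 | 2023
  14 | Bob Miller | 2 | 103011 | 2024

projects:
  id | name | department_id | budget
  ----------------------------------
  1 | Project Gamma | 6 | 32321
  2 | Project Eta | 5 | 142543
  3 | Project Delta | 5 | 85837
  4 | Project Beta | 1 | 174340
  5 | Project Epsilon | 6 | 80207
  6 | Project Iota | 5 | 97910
SELECT department_id, SUM(budget) AS sum_budget FROM projects GROUP BY department_id HAVING SUM(budget) > 49219

Execution result:
department_id | sum_budget
1 | 174340
5 | 326290
6 | 112528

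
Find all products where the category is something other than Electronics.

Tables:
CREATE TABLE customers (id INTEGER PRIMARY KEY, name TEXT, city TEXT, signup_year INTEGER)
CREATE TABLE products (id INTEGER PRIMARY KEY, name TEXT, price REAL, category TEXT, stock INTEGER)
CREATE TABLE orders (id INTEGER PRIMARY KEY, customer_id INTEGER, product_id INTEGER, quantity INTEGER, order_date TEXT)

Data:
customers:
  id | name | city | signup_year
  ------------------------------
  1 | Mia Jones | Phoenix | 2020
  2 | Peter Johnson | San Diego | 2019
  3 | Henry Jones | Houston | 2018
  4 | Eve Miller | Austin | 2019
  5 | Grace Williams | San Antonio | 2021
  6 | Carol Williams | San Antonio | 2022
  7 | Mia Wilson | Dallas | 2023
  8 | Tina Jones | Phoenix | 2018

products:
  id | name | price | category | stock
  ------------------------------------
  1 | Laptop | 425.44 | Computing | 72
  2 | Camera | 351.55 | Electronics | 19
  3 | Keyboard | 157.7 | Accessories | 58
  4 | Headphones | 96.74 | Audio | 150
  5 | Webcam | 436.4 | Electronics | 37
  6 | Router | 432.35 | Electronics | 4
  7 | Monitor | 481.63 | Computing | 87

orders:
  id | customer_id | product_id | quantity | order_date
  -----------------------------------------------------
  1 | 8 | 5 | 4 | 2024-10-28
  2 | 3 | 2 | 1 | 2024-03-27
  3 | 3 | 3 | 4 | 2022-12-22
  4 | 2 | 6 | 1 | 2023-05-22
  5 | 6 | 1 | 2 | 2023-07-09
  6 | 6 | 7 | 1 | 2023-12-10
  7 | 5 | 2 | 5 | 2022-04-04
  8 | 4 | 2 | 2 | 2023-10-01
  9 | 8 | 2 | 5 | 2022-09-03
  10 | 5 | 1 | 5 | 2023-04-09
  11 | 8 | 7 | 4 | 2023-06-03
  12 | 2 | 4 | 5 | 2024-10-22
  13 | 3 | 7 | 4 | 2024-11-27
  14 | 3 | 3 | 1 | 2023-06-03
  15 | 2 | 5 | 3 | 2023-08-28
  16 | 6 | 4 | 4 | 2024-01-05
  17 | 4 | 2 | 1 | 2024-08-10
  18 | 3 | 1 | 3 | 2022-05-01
SELECT name, category FROM products WHERE category <> 'Electronics'

Execution result:
name | category
Laptop | Computing
Keyboard | Accessories
Headphones | Audio
Monitor | Computing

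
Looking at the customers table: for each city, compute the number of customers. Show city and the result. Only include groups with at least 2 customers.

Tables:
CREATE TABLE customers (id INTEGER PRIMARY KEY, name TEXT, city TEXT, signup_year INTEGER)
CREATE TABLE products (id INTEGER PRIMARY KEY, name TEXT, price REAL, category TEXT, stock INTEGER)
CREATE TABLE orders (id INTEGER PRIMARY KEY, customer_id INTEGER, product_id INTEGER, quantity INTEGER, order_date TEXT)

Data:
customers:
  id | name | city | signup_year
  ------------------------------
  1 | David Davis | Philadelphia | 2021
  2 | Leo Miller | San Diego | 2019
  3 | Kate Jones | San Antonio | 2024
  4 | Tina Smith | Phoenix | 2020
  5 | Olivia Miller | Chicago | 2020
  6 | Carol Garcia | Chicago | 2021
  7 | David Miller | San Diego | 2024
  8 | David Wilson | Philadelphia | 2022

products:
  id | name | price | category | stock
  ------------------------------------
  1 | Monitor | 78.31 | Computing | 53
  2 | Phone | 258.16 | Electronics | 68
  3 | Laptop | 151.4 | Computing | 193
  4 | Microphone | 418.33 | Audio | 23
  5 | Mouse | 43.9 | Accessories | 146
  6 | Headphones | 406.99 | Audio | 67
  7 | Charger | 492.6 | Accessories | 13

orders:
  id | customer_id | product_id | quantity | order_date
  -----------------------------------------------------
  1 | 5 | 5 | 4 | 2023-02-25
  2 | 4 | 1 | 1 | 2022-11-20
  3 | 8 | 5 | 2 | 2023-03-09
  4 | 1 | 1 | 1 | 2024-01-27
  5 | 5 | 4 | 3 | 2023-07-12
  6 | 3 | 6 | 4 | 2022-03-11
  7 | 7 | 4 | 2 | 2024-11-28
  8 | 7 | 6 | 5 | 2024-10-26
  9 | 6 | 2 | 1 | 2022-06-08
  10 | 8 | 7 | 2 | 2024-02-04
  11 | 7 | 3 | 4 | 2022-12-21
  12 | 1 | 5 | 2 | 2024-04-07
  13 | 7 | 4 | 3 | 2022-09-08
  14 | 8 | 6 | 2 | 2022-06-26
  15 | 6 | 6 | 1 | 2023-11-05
SELECT city, COUNT(*) AS n FROM customers GROUP BY city HAVING COUNT(*) >= 2

Execution result:
city | n
Chicago | 2
Philadelphia | 2
San Diego | 2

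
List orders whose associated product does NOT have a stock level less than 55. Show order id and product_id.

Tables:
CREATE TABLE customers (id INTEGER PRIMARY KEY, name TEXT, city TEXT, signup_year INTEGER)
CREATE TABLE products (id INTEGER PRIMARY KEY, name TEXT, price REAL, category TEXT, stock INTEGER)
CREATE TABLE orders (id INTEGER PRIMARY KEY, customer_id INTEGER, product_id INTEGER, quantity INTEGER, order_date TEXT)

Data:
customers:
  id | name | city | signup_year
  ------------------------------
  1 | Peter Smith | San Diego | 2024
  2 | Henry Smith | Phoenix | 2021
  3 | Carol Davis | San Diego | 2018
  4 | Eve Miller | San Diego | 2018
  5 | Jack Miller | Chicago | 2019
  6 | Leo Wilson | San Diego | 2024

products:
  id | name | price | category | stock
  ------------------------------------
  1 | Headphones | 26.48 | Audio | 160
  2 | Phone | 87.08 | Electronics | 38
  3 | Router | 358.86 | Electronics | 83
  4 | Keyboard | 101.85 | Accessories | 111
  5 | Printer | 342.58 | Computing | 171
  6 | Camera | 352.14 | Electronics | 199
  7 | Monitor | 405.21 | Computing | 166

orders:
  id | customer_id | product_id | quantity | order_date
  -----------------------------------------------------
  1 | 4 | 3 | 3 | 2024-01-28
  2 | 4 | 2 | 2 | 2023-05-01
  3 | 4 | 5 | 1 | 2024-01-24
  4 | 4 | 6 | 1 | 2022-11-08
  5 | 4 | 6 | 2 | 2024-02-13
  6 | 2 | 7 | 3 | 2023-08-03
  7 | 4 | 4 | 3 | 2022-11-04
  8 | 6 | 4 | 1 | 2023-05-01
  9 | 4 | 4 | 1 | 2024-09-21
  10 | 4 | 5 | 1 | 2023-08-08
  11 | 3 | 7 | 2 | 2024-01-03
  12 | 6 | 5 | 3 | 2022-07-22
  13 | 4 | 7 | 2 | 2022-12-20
SELECT id, product_id FROM orders WHERE product_id NOT IN (SELECT id FROM products WHERE stock < 55)

Execution result:
id | product_id
1 | 3
3 | 5
4 | 6
5 | 6
6 | 7
7 | 4
8 | 4
9 | 4
10 | 5
11 | 7
12 | 5
13 | 7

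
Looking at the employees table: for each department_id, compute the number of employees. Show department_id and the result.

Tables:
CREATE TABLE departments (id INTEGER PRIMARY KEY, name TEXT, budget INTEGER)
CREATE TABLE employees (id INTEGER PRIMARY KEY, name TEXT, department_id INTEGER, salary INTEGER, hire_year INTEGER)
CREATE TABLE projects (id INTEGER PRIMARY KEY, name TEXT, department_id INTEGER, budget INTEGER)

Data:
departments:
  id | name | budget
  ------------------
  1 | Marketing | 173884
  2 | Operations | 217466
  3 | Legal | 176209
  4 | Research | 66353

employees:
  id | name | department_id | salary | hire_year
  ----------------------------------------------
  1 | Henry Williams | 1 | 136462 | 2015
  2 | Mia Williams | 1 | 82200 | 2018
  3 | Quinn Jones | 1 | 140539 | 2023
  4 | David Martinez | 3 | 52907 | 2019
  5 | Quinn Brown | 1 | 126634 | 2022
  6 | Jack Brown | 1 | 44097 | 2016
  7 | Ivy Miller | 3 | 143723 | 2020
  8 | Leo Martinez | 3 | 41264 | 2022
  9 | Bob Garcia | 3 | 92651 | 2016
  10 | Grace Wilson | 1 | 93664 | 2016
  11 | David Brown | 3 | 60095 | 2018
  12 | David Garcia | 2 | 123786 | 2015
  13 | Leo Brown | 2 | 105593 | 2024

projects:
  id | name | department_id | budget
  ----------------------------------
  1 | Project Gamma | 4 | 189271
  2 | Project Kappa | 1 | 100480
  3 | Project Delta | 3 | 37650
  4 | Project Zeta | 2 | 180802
SELECT department_id, COUNT(*) AS n FROM employees GROUP BY department_id

Execution result:
department_id | n
1 | 6
2 | 2
3 | 5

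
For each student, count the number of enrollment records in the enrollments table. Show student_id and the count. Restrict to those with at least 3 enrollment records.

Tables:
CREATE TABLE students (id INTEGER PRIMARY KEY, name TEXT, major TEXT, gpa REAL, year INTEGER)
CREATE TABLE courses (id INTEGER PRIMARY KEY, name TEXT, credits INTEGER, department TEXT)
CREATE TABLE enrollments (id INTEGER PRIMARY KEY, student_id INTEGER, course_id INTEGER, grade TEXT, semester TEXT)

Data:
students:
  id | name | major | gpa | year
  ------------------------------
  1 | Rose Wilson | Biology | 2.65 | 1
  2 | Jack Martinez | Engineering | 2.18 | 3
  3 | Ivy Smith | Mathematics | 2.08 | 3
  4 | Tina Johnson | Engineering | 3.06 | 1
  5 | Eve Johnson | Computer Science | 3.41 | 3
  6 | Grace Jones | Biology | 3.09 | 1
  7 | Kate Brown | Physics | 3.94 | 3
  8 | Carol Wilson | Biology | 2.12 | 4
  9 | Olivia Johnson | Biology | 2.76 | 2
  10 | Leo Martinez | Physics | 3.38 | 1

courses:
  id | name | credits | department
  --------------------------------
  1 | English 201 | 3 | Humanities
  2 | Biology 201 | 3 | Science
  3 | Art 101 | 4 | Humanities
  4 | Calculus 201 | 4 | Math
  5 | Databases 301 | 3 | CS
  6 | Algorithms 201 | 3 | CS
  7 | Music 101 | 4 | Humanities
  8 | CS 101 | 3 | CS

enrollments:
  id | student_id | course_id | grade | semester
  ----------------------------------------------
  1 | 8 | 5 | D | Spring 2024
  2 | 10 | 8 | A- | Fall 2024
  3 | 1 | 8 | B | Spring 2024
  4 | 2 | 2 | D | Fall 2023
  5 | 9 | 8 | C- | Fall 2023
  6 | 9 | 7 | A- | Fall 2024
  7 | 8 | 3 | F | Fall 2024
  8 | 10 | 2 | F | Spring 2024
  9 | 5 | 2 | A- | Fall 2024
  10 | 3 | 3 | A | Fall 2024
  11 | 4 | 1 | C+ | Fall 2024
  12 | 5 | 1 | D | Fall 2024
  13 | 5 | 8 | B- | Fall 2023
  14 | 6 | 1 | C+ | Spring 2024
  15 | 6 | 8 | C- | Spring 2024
SELECT student_id, COUNT(*) AS enrollment_count FROM enrollments GROUP BY student_id HAVING COUNT(*) >= 3

Execution result:
student_id | enrollment_count
5 | 3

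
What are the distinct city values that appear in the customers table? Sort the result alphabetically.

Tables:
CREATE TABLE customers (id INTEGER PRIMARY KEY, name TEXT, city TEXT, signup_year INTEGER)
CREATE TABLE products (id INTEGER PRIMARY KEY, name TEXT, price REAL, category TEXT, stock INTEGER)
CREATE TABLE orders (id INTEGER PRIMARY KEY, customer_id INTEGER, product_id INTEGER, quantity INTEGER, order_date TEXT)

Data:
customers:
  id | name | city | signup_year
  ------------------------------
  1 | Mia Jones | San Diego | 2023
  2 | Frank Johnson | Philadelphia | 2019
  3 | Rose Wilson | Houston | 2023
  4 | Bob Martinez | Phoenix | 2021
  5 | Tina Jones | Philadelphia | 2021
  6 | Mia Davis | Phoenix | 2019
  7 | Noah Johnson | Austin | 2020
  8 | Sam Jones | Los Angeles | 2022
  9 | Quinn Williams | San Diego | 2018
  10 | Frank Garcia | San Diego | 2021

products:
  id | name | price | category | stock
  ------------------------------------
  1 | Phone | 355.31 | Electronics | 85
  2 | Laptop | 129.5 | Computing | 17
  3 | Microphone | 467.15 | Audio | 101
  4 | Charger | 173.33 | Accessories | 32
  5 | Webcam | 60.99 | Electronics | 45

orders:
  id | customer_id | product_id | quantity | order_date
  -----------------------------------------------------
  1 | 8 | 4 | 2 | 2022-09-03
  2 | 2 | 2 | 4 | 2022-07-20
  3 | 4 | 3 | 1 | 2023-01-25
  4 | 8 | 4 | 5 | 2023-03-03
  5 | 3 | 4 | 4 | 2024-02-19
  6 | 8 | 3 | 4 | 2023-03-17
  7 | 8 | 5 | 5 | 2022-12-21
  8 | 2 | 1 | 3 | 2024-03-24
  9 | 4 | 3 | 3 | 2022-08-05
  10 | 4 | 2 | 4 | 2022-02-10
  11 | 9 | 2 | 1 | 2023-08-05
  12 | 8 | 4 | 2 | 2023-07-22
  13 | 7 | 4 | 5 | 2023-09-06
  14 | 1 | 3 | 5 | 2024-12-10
SELECT DISTINCT city FROM customers ORDER BY city

Execution result:
city
Austin
Houston
Los Angeles
Philadelphia
Phoenix
San Diego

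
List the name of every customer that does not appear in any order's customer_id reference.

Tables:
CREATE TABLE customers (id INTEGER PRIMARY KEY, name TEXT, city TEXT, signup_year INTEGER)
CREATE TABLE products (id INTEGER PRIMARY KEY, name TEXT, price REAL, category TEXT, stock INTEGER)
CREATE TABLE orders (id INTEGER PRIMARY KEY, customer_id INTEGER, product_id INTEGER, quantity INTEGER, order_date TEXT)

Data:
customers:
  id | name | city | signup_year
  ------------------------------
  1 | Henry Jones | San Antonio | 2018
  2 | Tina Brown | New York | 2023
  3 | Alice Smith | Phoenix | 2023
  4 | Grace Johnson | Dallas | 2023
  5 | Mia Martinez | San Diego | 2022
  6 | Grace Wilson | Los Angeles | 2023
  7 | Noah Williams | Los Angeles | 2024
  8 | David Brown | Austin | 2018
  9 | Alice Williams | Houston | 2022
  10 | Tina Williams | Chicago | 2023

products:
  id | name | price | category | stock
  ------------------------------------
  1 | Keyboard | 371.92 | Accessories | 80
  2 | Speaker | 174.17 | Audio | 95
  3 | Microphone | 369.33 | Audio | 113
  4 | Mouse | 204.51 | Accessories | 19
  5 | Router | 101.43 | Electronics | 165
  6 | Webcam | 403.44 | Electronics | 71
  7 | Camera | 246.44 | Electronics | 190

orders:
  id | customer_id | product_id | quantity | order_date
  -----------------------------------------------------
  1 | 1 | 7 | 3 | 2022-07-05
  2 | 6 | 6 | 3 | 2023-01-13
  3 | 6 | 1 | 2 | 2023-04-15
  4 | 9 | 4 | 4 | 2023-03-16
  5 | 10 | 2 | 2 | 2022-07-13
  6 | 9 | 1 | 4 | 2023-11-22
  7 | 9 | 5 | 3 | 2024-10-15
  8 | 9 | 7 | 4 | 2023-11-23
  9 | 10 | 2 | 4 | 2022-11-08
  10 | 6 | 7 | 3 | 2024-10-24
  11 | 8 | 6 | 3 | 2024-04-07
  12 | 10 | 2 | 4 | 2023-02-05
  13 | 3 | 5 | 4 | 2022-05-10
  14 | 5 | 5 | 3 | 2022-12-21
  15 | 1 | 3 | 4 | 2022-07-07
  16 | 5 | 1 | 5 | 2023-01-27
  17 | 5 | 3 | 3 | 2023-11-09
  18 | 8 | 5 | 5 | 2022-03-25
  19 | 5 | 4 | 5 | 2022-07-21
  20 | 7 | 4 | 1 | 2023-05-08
SELECT p.name FROM customers p LEFT JOIN orders c ON c.customer_id = p.id WHERE c.id IS NULL

Execution result:
name
Tina Brown
Grace Johnson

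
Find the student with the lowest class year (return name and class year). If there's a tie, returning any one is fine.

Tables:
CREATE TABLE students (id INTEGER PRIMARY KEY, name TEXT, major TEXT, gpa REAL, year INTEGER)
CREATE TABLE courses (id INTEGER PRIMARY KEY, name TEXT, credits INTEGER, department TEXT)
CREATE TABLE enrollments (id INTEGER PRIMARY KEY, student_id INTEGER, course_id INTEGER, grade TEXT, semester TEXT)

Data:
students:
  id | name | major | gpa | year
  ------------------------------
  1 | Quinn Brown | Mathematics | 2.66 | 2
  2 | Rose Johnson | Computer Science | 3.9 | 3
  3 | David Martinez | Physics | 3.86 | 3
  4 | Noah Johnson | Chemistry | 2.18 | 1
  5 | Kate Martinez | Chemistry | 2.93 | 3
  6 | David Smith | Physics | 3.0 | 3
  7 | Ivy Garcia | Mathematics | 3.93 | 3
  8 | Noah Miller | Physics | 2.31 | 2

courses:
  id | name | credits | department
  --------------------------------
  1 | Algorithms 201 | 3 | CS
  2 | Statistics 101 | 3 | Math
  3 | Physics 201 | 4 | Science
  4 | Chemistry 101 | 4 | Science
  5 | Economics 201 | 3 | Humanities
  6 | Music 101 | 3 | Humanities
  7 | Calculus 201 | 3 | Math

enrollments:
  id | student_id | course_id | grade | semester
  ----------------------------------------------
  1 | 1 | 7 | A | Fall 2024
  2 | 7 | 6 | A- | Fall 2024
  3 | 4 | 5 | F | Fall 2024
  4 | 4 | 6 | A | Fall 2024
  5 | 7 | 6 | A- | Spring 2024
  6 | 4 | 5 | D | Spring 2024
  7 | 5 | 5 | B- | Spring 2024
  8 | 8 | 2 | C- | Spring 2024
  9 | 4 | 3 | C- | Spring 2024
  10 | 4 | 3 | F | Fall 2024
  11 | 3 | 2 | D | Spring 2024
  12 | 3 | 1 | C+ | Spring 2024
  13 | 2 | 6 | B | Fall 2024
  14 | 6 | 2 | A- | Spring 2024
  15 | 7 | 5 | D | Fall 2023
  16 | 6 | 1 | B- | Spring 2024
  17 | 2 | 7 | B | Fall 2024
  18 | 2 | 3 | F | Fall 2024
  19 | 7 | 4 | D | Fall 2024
SELECT name, year FROM students ORDER BY year ASC LIMIT 1

Execution result:
name | year
Noah Johnson | 1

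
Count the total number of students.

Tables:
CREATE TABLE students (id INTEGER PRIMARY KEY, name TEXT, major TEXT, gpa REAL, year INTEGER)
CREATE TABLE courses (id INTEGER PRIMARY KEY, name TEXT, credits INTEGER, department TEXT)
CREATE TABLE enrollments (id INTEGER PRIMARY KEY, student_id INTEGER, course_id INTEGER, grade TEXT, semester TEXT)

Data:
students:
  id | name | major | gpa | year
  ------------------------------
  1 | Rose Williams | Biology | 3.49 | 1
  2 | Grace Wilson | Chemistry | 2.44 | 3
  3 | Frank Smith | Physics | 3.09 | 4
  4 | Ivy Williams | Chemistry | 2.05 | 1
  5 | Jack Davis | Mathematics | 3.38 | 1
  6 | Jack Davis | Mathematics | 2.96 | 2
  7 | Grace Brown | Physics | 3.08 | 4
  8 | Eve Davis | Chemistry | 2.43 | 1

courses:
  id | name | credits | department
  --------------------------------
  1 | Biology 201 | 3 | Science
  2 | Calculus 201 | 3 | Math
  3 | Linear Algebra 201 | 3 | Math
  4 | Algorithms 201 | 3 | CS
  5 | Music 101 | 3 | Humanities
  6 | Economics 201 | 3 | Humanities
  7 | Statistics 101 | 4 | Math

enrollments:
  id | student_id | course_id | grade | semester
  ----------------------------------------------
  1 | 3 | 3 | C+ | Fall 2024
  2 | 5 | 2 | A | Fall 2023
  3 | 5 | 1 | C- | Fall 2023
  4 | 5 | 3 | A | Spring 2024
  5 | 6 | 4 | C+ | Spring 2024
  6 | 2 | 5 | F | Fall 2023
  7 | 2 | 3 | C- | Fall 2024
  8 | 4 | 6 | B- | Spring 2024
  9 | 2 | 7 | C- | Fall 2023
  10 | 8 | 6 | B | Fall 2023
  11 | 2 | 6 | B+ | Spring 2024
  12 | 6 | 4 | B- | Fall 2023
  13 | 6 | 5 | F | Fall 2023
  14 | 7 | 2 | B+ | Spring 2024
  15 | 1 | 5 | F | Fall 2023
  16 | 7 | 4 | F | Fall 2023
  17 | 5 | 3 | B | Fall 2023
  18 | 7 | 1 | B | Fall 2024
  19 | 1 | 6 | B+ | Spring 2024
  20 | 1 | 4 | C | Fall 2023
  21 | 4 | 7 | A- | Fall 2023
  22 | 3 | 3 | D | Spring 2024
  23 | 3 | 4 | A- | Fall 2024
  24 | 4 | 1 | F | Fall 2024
SELECT COUNT(*) FROM students

Execution result:
8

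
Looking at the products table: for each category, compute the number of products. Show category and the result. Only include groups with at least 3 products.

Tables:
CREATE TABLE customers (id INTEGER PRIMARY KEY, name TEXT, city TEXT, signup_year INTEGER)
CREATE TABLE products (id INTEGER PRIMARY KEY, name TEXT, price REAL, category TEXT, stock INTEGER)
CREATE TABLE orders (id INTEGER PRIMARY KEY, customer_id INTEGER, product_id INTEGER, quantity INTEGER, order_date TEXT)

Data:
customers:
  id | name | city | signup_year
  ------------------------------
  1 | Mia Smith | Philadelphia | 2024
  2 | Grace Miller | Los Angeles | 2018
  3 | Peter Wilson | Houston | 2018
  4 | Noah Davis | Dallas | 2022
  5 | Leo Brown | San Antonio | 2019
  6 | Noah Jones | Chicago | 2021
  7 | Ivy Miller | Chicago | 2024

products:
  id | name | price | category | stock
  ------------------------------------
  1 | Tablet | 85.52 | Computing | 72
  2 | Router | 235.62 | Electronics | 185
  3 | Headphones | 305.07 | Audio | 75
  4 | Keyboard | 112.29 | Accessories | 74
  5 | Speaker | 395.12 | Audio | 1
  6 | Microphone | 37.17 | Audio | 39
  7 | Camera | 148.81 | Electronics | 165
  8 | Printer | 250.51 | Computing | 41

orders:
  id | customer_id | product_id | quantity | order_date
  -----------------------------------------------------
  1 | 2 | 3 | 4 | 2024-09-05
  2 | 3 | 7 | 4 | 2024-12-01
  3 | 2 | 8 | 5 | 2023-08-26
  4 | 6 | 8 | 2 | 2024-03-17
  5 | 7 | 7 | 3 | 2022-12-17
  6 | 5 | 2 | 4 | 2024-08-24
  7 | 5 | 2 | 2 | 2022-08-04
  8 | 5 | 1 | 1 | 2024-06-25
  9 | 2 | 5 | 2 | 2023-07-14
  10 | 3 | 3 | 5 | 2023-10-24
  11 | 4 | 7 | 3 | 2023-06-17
SELECT category, COUNT(*) AS n FROM products GROUP BY category HAVING COUNT(*) >= 3

Execution result:
category | n
Audio | 3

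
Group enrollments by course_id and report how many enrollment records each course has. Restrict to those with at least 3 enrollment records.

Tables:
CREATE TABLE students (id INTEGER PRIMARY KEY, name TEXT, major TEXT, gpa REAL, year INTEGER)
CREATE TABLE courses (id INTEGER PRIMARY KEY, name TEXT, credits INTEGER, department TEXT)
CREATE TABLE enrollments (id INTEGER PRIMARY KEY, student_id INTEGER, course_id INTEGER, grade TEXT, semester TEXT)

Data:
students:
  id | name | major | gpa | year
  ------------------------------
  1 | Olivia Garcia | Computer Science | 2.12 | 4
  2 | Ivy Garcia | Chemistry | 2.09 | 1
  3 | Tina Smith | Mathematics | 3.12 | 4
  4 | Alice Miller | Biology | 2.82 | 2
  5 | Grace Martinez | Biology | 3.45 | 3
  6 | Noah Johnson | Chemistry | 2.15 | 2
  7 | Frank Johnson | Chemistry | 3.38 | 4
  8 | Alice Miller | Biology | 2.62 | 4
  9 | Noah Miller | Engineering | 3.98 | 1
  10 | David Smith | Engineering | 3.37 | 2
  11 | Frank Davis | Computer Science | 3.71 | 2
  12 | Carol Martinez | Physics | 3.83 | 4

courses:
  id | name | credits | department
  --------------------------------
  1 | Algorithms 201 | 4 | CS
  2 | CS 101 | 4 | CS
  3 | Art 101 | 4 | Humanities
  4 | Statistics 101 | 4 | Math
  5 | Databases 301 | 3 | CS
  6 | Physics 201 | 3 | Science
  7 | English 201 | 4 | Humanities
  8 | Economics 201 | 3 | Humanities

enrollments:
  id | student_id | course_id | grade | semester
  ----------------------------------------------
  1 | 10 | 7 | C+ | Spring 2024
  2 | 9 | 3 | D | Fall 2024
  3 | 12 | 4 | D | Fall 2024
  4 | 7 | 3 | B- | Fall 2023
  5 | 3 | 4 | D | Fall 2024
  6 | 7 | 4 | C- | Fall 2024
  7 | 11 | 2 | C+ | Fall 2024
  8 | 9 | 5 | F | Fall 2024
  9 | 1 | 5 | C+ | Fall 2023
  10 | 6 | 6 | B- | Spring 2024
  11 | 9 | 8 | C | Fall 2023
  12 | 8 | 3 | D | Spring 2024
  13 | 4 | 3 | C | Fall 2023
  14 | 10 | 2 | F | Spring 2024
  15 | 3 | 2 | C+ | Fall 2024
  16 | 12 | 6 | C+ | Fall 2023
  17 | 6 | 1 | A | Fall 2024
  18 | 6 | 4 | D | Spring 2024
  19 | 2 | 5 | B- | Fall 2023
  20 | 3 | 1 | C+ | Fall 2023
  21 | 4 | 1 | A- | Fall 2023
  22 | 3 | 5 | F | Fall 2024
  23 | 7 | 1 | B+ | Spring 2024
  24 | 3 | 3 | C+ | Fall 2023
SELECT course_id, COUNT(*) AS enrollment_count FROM enrollments GROUP BY course_id HAVING COUNT(*) >= 3

Execution result:
course_id | enrollment_count
1 | 4
2 | 3
3 | 5
4 | 4
5 | 4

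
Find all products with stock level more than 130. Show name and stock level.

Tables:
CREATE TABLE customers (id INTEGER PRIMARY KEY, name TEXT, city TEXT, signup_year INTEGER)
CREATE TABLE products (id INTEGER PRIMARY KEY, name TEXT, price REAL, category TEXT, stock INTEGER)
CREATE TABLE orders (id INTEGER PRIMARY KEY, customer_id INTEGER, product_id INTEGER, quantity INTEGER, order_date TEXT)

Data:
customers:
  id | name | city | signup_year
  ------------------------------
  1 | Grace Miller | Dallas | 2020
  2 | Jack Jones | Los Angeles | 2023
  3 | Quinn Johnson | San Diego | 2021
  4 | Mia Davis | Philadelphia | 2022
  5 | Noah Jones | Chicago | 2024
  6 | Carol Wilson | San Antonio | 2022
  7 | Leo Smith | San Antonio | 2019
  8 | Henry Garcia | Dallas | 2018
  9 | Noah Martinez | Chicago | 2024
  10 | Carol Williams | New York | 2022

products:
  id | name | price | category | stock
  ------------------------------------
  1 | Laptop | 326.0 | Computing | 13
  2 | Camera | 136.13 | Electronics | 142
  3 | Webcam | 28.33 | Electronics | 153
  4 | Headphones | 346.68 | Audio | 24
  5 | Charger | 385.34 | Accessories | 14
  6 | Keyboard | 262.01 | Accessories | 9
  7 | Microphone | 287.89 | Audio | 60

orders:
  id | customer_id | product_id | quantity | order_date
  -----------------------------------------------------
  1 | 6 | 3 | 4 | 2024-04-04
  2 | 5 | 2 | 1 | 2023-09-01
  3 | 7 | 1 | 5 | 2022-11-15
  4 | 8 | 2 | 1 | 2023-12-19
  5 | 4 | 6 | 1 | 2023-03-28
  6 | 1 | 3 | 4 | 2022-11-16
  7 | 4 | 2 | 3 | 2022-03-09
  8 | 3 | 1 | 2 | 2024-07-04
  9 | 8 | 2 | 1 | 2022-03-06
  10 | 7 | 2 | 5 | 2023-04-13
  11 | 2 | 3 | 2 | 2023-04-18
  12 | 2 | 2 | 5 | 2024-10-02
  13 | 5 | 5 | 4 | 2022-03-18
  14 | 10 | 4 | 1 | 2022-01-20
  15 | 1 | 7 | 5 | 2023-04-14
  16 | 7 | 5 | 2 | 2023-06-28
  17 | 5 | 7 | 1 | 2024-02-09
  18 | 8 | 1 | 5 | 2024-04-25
SELECT name, stock FROM products WHERE stock > 130

Execution result:
name | stock
Camera | 142
Webcam | 153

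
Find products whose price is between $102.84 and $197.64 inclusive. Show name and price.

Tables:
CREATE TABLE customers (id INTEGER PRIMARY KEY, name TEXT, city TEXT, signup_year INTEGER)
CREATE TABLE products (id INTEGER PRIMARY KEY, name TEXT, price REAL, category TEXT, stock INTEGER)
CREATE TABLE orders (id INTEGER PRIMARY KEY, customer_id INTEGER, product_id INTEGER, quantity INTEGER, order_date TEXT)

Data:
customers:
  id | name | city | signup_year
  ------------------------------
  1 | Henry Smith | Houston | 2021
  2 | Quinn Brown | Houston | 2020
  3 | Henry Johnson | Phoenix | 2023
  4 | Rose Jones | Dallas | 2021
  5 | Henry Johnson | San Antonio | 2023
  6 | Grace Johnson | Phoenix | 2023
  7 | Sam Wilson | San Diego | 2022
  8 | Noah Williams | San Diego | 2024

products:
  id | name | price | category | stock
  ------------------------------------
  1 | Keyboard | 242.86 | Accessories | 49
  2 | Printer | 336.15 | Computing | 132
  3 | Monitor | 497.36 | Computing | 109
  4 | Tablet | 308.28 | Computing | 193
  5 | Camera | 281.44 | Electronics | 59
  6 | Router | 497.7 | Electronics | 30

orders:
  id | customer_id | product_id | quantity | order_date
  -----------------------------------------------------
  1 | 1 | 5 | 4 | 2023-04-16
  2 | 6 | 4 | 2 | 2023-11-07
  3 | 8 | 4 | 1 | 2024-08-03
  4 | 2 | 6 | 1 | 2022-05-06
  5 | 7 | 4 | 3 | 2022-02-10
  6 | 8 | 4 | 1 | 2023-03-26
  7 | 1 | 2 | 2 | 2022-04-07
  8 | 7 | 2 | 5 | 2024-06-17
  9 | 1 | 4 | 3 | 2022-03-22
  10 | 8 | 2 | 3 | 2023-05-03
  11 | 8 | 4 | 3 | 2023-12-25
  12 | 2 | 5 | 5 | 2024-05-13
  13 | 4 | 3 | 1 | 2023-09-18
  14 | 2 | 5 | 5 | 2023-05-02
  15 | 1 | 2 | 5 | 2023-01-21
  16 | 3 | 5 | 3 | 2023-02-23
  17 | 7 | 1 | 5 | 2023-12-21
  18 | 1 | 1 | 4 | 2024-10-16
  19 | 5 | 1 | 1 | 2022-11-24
SELECT name, price FROM products WHERE price BETWEEN 102.84 AND 197.64

Execution result:
(no rows)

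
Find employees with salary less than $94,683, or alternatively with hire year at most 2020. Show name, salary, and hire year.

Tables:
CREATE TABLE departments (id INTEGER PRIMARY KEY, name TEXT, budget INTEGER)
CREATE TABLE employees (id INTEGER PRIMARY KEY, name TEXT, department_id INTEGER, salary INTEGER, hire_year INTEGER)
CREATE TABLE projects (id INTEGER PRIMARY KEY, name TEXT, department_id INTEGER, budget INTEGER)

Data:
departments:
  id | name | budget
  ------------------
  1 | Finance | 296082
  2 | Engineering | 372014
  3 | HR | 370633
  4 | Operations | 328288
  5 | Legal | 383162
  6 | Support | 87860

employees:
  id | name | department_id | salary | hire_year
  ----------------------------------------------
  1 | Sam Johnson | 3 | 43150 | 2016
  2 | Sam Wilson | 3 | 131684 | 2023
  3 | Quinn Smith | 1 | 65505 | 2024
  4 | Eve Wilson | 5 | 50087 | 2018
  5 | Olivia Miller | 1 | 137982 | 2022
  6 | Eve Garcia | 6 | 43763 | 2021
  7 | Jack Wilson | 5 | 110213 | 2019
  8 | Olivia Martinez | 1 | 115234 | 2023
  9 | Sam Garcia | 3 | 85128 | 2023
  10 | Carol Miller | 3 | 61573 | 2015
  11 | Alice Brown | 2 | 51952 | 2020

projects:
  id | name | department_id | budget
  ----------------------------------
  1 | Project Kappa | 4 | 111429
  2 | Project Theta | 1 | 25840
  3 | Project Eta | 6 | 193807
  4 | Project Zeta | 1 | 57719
SELECT name, salary, hire_year FROM employees WHERE salary < 94683 OR hire_year <= 2020

Execution result:
name | salary | hire_year
Sam Johnson | 43150 | 2016
Quinn Smith | 65505 | 2024
Eve Wilson | 50087 | 2018
Eve Garcia | 43763 | 2021
Jack Wilson | 110213 | 2019
Sam Garcia | 85128 | 2023
Carol Miller | 61573 | 2015
Alice Brown | 51952 | 2020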